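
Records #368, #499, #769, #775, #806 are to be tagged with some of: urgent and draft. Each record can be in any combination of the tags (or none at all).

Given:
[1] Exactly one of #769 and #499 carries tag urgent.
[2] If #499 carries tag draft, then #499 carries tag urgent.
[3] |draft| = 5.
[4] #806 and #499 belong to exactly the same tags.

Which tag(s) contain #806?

#806: draft, urgent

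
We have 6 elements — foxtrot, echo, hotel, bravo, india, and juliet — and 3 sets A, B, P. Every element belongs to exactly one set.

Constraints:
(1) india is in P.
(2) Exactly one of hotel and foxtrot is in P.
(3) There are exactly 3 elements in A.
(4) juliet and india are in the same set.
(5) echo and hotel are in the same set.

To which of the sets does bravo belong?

bravo: A

From (1): india ∈ P.
(4): juliet matches india: juliet ∉ A.
(4): juliet matches india: juliet ∉ B.
(4): juliet matches india: juliet ∈ P.
Suppose bravo ∉ A: no assignment then satisfies all the clues, so bravo ∈ A.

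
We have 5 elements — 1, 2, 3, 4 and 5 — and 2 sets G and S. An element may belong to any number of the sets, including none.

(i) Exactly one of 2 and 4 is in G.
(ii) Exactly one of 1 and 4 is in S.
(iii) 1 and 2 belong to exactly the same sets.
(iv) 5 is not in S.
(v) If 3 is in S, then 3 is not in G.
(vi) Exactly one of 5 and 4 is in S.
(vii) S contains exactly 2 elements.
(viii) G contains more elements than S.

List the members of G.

G = {1, 2, 5}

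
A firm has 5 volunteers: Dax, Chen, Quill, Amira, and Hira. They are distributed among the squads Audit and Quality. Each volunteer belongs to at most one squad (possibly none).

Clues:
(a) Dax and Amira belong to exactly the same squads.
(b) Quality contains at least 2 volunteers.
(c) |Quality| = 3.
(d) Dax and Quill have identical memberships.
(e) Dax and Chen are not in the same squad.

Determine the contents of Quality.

Quality = {Amira, Dax, Quill}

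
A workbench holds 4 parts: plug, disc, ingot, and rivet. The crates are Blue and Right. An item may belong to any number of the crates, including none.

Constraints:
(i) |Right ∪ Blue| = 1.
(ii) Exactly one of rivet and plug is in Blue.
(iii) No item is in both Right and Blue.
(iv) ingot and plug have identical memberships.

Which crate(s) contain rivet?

rivet: Blue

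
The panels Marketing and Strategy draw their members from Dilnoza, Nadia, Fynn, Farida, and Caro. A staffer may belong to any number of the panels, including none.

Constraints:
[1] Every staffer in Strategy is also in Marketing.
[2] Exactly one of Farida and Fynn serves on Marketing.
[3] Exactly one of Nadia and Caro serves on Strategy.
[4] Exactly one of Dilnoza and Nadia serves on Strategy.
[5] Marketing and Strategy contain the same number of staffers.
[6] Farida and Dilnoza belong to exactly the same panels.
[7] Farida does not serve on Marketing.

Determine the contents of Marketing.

From (7): Farida ∉ Marketing.
(1) contrapositive: Farida ∉ Strategy.
(2) (exactly one): Fynn ∈ Marketing.
(6): Dilnoza matches Farida: Dilnoza ∉ Marketing.
(6): Dilnoza matches Farida: Dilnoza ∉ Strategy.
(4) (exactly one): Nadia ∈ Strategy.
(1) with Nadia ∈ Strategy: Nadia ∈ Marketing.
(3) (exactly one): Caro ∉ Strategy.
Suppose Caro ∈ Marketing: no assignment then satisfies all the clues, so Caro ∉ Marketing.

Marketing = {Fynn, Nadia}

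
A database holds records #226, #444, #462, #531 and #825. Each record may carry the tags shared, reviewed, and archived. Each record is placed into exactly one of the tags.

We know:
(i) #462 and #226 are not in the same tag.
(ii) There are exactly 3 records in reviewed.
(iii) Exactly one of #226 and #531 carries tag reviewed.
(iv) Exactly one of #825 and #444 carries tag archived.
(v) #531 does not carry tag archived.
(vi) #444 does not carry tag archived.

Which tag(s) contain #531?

#531: reviewed

From (v): #531 ∉ archived.
From (vi): #444 ∉ archived.
(iv) (exactly one): #825 ∈ archived.
Suppose #531 ∈ shared: no assignment then satisfies all the clues, so #531 ∉ shared.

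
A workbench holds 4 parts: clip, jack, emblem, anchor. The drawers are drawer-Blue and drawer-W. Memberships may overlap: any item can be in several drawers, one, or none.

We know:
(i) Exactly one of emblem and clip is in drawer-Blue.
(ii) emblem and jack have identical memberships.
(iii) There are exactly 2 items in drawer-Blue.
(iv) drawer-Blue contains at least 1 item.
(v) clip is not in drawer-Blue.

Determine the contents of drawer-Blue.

From (v): clip ∉ drawer-Blue.
(i) (exactly one): emblem ∈ drawer-Blue.
(ii): jack matches emblem: jack ∈ drawer-Blue.
(iii): drawer-Blue already has 2, so the rest are out.

drawer-Blue = {emblem, jack}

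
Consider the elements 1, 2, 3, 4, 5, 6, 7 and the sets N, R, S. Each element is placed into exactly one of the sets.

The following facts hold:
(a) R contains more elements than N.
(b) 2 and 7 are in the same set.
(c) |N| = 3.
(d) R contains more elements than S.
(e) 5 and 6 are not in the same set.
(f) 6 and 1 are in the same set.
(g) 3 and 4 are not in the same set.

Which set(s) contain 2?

2: R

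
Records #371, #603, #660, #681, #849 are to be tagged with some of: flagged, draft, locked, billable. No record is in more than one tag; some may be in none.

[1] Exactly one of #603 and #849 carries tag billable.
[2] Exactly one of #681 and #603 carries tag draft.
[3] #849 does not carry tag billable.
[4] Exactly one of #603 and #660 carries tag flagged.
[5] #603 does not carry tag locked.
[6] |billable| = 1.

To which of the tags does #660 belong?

#660: flagged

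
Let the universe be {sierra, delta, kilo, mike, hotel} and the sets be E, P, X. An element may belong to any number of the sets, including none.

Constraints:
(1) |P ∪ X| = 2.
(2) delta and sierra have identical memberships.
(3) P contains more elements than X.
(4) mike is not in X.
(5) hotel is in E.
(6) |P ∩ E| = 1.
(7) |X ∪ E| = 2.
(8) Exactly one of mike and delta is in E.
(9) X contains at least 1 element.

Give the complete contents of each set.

E = {hotel, mike}; P = {hotel, kilo}; X = {hotel}

From (4): mike ∉ X.
From (5): hotel ∈ E.
Suppose sierra ∈ E: no assignment then satisfies all the clues, so sierra ∉ E.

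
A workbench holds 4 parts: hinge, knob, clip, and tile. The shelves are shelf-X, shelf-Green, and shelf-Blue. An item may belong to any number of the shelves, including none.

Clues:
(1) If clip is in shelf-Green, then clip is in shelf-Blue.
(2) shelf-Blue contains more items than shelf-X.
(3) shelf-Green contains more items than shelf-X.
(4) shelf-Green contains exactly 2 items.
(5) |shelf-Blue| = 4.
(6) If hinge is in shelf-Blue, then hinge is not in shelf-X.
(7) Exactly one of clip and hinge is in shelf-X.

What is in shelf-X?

shelf-X = {clip}

(5): only 4 candidates remain for shelf-Blue, so all are in.
(6): hinge ∉ shelf-X.
(7) (exactly one): clip ∈ shelf-X.
Suppose knob ∈ shelf-X: no assignment then satisfies all the clues, so knob ∉ shelf-X.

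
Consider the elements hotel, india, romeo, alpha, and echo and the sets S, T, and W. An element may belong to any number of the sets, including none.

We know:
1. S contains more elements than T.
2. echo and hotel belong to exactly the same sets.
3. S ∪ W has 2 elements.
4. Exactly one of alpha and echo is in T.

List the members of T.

T = {alpha}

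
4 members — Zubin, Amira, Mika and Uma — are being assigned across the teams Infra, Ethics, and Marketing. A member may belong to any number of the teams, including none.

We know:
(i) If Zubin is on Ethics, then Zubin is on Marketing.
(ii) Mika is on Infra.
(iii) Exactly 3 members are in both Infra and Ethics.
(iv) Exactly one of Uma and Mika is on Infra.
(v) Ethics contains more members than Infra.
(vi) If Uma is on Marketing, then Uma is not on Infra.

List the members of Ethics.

Ethics = {Amira, Mika, Uma, Zubin}

From (ii): Mika ∈ Infra.
(iv) (exactly one): Uma ∉ Infra.
Suppose Zubin ∉ Ethics: no assignment then satisfies all the clues, so Zubin ∈ Ethics.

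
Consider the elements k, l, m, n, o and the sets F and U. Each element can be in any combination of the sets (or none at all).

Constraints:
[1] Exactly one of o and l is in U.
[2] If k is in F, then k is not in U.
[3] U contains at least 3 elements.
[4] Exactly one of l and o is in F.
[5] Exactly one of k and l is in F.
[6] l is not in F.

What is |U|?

3

From (6): l ∉ F.
(4) (exactly one): o ∈ F.
(5) (exactly one): k ∈ F.
(2): k ∉ U.
Suppose m ∉ U: no assignment then satisfies all the clues, so m ∈ U.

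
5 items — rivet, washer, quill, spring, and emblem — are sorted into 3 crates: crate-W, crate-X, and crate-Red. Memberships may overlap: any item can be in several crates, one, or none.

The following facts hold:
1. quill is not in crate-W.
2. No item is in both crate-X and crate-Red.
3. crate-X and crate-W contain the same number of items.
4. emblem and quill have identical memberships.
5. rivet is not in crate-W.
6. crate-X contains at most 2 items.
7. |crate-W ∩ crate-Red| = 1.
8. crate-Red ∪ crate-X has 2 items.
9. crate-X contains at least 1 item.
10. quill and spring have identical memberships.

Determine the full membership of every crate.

From (1): quill ∉ crate-W.
From (5): rivet ∉ crate-W.
(4): emblem matches quill: emblem ∉ crate-W.
(10): spring matches quill: spring ∉ crate-W.
Suppose rivet ∉ crate-X: no assignment then satisfies all the clues, so rivet ∈ crate-X.

crate-W = {washer}; crate-X = {rivet}; crate-Red = {washer}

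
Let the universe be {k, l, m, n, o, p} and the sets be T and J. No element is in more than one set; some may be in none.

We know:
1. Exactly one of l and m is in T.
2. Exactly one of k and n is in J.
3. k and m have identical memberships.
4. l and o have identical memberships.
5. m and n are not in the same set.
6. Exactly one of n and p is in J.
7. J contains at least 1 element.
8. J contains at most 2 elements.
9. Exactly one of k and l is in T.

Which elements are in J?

J = {n}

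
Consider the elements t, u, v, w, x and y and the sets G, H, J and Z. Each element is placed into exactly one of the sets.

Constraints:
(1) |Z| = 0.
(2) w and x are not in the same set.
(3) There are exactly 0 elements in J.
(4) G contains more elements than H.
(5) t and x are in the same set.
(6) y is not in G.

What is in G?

G = {t, u, v, x}

From (6): y ∉ G.
(1): Z already has 0, so the rest are out.
(3): J already has 0, so the rest are out.
Only one set left: y ∈ H.
Suppose t ∉ G: no assignment then satisfies all the clues, so t ∈ G.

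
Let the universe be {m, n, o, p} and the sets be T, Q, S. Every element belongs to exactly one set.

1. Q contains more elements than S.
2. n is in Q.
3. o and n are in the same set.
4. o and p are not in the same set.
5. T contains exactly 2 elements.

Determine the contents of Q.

Q = {n, o}

From (2): n ∈ Q.
(3): o matches n: o ∉ T.
(3): o matches n: o ∈ Q.
(4): p ∉ Q.
(5): only 2 candidates remain for T, so all are in.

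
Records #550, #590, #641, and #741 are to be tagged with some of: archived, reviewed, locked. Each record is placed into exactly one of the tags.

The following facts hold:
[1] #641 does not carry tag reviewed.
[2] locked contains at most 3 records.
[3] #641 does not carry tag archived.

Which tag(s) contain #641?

#641: locked

From (1): #641 ∉ reviewed.
From (3): #641 ∉ archived.
Only one tag left: #641 ∈ locked.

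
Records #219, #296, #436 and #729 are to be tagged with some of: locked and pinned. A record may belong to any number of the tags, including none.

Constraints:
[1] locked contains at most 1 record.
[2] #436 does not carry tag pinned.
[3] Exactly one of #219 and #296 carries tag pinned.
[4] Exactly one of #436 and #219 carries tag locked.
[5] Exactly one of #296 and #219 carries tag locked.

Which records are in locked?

locked = {#219}

From (2): #436 ∉ pinned.
Suppose #219 ∉ locked: no assignment then satisfies all the clues, so #219 ∈ locked.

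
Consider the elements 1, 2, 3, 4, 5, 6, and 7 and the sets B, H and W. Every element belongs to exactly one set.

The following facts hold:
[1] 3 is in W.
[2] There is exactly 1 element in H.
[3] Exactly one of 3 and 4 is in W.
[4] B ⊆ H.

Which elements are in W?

W = {1, 2, 3, 5, 6, 7}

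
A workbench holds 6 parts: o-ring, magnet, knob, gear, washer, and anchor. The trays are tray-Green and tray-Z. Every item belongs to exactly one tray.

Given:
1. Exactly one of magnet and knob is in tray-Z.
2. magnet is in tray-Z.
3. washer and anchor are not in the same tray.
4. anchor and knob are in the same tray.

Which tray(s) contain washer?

washer: tray-Z

From (2): magnet ∈ tray-Z.
(1) (exactly one): knob ∉ tray-Z.
(4): anchor matches knob: anchor ∉ tray-Z.
Only one tray left: knob ∈ tray-Green.
Only one tray left: anchor ∈ tray-Green.
(3): washer ∉ tray-Green.
Only one tray left: washer ∈ tray-Z.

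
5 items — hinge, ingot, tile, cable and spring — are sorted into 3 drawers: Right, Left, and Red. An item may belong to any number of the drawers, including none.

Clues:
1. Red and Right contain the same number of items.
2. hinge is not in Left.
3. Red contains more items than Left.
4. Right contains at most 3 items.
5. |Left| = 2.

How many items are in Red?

3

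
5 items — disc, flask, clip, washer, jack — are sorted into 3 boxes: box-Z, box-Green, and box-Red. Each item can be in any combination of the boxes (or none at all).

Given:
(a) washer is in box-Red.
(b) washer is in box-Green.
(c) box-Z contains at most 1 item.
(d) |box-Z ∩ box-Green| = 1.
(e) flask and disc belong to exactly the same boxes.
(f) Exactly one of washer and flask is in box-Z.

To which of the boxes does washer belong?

washer: box-Green, box-Red, box-Z

From (a): washer ∈ box-Red.
From (b): washer ∈ box-Green.
Suppose washer ∉ box-Z: no assignment then satisfies all the clues, so washer ∈ box-Z.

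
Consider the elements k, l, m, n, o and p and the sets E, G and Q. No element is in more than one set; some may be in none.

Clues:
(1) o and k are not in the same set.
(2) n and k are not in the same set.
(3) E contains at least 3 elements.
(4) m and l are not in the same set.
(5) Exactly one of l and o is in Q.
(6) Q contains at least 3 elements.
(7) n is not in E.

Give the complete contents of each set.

E = {k, l, p}; G = {}; Q = {m, n, o}

From (7): n ∉ E.
Suppose k ∉ E: no assignment then satisfies all the clues, so k ∈ E.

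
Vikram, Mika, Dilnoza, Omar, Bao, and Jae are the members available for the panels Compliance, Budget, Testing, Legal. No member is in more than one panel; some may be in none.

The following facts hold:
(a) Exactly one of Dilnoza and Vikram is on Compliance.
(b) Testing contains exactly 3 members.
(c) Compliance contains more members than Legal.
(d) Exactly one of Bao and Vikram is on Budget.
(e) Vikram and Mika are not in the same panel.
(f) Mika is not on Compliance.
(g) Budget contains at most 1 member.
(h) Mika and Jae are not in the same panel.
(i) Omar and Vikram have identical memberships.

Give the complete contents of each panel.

Compliance = {Dilnoza}; Budget = {Bao}; Testing = {Jae, Omar, Vikram}; Legal = {}

From (f): Mika ∉ Compliance.
Suppose Vikram ∈ Compliance: no assignment then satisfies all the clues, so Vikram ∉ Compliance.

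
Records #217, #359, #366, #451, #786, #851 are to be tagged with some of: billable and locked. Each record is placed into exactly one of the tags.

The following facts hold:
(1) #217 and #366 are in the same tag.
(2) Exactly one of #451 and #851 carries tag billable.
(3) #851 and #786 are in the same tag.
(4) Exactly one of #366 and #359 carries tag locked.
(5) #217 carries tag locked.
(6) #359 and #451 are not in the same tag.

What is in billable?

billable = {#359, #786, #851}

From (5): #217 ∈ locked.
(1): #366 matches #217: #366 ∉ billable.
(1): #366 matches #217: #366 ∈ locked.
(4) (exactly one): #359 ∉ locked.
Only one tag left: #359 ∈ billable.
(6): #451 ∉ billable.
Only one tag left: #451 ∈ locked.
(2) (exactly one): #851 ∈ billable.
(3): #786 matches #851: #786 ∈ billable.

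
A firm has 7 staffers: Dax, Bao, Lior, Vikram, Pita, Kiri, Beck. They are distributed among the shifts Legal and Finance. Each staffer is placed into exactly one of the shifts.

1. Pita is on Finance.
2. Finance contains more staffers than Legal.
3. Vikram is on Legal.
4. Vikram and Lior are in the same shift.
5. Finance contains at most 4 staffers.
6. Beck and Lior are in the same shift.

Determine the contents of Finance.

Finance = {Bao, Dax, Kiri, Pita}

From (1): Pita ∈ Finance.
From (3): Vikram ∈ Legal.
(4): Lior matches Vikram: Lior ∈ Legal.
(6): Beck matches Lior: Beck ∈ Legal.
Suppose Dax ∉ Finance: no assignment then satisfies all the clues, so Dax ∈ Finance.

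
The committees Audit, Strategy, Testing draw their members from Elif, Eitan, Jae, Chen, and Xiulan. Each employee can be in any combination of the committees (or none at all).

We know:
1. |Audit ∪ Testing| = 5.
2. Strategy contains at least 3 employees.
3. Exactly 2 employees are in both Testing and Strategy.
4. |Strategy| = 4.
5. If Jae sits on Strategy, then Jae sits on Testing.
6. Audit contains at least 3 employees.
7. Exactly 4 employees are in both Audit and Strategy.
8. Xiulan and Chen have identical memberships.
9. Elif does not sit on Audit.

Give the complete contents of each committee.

Audit = {Chen, Eitan, Jae, Xiulan}; Strategy = {Chen, Eitan, Jae, Xiulan}; Testing = {Eitan, Elif, Jae}

From (9): Elif ∉ Audit.
Suppose Elif ∈ Strategy: no assignment then satisfies all the clues, so Elif ∉ Strategy.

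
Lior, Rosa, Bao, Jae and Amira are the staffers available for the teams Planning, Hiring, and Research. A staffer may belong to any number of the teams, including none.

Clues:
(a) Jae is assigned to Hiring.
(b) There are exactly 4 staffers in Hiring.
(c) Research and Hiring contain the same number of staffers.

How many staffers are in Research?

4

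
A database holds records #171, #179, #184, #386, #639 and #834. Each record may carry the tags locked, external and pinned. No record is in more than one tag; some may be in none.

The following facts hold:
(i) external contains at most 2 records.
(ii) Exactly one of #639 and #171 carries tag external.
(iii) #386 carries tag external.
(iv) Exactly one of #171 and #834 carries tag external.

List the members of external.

external = {#171, #386}

From (iii): #386 ∈ external.
Suppose #171 ∉ external: no assignment then satisfies all the clues, so #171 ∈ external.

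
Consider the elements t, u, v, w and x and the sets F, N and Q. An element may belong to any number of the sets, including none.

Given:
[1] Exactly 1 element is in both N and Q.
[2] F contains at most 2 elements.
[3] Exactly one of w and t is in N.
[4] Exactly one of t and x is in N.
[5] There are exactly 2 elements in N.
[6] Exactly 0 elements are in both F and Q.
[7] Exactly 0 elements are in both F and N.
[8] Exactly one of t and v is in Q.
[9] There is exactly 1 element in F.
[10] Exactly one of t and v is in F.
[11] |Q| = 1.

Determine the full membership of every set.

F = {v}; N = {t, u}; Q = {t}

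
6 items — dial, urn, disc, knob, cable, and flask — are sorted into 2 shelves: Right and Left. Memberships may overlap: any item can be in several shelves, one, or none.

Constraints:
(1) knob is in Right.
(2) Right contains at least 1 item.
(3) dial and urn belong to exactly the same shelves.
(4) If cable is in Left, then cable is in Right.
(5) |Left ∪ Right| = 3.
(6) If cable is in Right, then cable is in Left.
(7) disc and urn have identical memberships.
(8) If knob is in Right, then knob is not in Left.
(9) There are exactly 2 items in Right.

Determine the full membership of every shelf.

From (1): knob ∈ Right.
(8): knob ∉ Left.
Suppose dial ∈ Right: no assignment then satisfies all the clues, so dial ∉ Right.

Right = {cable, knob}; Left = {cable, flask}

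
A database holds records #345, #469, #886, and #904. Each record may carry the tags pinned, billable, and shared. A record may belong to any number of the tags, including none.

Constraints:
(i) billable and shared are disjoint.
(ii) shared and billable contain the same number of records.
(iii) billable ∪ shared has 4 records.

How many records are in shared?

2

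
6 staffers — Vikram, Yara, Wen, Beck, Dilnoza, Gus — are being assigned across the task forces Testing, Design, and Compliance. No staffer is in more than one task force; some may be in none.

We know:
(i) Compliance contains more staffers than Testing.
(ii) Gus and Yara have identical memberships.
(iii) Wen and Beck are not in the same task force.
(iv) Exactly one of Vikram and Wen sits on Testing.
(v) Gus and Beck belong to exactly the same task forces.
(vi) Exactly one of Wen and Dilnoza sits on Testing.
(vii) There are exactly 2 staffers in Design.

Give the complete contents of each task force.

Testing = {Wen}; Design = {Dilnoza, Vikram}; Compliance = {Beck, Gus, Yara}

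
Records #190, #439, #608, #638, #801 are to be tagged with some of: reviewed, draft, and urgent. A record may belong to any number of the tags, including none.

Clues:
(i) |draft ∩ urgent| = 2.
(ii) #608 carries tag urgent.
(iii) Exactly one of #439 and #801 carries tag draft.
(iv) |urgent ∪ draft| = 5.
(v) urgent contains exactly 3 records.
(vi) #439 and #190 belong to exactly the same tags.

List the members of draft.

draft = {#190, #439, #608, #638}

From (ii): #608 ∈ urgent.
Suppose #190 ∉ draft: no assignment then satisfies all the clues, so #190 ∈ draft.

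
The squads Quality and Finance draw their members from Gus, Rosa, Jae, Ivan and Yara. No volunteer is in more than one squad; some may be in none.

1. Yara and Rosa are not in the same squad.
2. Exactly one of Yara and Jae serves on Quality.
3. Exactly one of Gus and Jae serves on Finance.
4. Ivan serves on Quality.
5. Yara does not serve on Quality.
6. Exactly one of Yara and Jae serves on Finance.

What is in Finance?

Finance = {Gus, Yara}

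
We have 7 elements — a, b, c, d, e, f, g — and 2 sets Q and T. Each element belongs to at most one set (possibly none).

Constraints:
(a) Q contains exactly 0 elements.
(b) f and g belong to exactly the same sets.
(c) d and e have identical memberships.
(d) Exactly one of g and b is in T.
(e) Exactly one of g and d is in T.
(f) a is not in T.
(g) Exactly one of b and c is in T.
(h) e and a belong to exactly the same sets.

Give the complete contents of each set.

Q = {}; T = {c, f, g}

From (f): a ∉ T.
(a): Q already has 0, so the rest are out.
(h): e matches a: e ∉ T.
(c): d matches e: d ∉ T.
(e) (exactly one): g ∈ T.
(b): f matches g: f ∈ T.
(d) (exactly one): b ∉ T.
(g) (exactly one): c ∈ T.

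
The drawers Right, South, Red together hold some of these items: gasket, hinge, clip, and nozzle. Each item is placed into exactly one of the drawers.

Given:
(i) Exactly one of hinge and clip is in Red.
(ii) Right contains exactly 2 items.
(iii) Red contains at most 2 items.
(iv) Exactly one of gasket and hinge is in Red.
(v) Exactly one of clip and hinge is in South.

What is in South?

South = {clip}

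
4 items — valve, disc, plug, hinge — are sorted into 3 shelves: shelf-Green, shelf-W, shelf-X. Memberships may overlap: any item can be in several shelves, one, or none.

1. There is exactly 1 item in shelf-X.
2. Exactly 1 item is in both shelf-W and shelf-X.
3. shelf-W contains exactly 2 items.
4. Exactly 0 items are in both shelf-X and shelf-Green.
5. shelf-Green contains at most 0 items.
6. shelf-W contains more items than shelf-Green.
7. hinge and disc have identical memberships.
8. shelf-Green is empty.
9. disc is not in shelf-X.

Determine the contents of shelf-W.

shelf-W = {plug, valve}

From (9): disc ∉ shelf-X.
(5): shelf-Green already has 0, so the rest are out.
(7): hinge matches disc: hinge ∉ shelf-X.
Suppose valve ∉ shelf-W: no assignment then satisfies all the clues, so valve ∈ shelf-W.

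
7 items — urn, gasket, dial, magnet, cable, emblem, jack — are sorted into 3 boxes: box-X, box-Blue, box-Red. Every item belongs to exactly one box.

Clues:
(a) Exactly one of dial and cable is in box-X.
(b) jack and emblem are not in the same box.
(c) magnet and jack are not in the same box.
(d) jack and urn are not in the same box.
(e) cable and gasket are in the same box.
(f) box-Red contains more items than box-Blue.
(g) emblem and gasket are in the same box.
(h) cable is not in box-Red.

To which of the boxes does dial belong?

dial: box-Red

From (h): cable ∉ box-Red.
(e): gasket matches cable: gasket ∉ box-Red.
(g): emblem matches gasket: emblem ∉ box-Red.
Suppose dial ∈ box-X: no assignment then satisfies all the clues, so dial ∉ box-X.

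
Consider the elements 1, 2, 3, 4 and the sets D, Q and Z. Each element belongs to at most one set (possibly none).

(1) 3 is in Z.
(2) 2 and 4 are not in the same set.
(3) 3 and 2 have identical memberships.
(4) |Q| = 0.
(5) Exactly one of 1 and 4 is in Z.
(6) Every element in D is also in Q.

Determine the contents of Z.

From (1): 3 ∈ Z.
(3): 2 matches 3: 2 ∉ D.
(3): 2 matches 3: 2 ∉ Q.
(3): 2 matches 3: 2 ∈ Z.
(4): Q already has 0, so the rest are out.
(6) contrapositive: 1 ∉ D.
(6) contrapositive: 4 ∉ D.
(2): 4 ∉ Z.
(5) (exactly one): 1 ∈ Z.

Z = {1, 2, 3}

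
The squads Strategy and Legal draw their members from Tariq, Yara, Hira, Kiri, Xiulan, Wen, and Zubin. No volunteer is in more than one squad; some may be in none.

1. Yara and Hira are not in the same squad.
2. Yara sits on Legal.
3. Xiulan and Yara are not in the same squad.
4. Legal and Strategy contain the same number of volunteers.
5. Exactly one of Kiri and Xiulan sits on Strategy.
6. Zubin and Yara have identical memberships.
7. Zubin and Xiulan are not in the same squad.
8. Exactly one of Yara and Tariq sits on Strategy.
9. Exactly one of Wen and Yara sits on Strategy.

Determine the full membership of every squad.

Strategy = {Tariq, Wen, Xiulan}; Legal = {Kiri, Yara, Zubin}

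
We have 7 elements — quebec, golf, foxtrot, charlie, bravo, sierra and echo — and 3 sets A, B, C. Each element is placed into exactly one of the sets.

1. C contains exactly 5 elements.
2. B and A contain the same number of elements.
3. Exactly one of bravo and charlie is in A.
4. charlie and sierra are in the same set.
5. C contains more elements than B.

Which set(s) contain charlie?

charlie: C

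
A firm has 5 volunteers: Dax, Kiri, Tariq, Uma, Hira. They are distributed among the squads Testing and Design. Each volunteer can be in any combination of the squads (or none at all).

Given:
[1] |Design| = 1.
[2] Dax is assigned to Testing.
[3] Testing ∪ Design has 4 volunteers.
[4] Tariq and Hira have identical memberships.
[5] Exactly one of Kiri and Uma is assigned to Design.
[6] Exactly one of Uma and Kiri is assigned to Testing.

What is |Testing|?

4

From (2): Dax ∈ Testing.
Suppose Dax ∈ Design: no assignment then satisfies all the clues, so Dax ∉ Design.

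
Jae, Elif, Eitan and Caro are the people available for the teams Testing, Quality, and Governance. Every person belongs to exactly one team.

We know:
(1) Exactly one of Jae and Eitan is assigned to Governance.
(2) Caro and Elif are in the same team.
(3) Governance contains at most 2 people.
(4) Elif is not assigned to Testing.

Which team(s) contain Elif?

Elif: Quality

From (4): Elif ∉ Testing.
(2): Caro matches Elif: Caro ∉ Testing.
Suppose Elif ∉ Quality: no assignment then satisfies all the clues, so Elif ∈ Quality.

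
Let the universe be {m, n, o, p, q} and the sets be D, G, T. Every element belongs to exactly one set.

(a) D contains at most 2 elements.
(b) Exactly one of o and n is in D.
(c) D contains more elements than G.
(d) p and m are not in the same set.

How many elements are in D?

2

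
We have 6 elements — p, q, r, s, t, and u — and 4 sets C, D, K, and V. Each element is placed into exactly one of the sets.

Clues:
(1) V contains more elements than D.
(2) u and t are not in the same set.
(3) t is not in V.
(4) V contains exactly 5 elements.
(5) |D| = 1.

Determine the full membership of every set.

C = {}; D = {t}; K = {}; V = {p, q, r, s, u}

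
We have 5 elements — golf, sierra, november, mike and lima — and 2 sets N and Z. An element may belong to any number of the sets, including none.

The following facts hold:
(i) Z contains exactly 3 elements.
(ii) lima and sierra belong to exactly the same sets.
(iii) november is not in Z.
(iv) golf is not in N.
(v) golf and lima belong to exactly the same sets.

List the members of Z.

Z = {golf, lima, sierra}

From (iii): november ∉ Z.
From (iv): golf ∉ N.
(v): lima matches golf: lima ∉ N.
(ii): sierra matches lima: sierra ∉ N.
Suppose golf ∉ Z: no assignment then satisfies all the clues, so golf ∈ Z.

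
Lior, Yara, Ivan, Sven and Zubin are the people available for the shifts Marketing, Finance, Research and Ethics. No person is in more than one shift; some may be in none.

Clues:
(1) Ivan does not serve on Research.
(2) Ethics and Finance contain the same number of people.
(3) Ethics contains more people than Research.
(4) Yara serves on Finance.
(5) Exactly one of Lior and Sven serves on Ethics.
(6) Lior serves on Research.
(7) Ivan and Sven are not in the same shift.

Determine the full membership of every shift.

Marketing = {}; Finance = {Ivan, Yara}; Research = {Lior}; Ethics = {Sven, Zubin}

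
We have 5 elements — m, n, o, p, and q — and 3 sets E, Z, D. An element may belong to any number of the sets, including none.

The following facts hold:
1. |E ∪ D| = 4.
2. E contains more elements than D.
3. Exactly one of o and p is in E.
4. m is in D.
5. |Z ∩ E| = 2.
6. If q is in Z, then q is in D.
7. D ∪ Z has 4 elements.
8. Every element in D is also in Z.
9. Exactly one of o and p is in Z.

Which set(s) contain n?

n: E, Z

From (4): m ∈ D.
(8) with m ∈ D: m ∈ Z.
Suppose n ∉ E: no assignment then satisfies all the clues, so n ∈ E.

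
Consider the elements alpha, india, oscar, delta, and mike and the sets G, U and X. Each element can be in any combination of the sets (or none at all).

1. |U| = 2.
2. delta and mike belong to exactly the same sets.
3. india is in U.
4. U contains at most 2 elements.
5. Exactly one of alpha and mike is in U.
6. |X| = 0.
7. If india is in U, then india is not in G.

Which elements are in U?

U = {alpha, india}

From (3): india ∈ U.
(6): X already has 0, so the rest are out.
(7): india ∉ G.
Suppose alpha ∉ U: no assignment then satisfies all the clues, so alpha ∈ U.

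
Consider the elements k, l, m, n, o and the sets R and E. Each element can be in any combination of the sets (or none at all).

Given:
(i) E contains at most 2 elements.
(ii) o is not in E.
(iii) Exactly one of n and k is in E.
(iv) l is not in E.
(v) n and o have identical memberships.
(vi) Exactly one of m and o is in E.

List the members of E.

From (ii): o ∉ E.
From (iv): l ∉ E.
(v): n matches o: n ∉ E.
(vi) (exactly one): m ∈ E.
(iii) (exactly one): k ∈ E.

E = {k, m}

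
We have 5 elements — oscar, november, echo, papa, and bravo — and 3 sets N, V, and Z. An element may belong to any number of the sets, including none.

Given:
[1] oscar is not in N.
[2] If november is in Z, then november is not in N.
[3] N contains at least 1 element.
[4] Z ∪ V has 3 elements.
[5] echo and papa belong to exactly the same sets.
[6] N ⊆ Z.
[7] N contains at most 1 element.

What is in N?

N = {bravo}

From (1): oscar ∉ N.
Suppose november ∈ N: no assignment then satisfies all the clues, so november ∉ N.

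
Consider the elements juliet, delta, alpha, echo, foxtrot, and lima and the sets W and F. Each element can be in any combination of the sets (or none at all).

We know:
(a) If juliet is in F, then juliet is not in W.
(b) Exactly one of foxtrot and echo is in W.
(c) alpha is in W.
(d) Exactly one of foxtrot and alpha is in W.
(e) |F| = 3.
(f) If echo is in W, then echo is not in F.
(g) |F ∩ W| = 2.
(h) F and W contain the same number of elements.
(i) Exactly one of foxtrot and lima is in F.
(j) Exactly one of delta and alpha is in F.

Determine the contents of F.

F = {alpha, juliet, lima}

From (c): alpha ∈ W.
(d) (exactly one): foxtrot ∉ W.
(b) (exactly one): echo ∈ W.
(f): echo ∉ F.
Suppose juliet ∉ F: no assignment then satisfies all the clues, so juliet ∈ F.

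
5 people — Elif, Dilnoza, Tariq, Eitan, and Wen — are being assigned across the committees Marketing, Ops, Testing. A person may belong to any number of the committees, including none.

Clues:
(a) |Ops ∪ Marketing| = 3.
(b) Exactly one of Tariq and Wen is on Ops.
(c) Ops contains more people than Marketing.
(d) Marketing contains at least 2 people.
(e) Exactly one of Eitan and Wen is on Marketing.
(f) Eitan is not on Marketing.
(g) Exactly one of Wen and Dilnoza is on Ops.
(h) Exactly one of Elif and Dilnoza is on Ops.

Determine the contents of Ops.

Ops = {Eitan, Elif, Wen}

From (f): Eitan ∉ Marketing.
(e) (exactly one): Wen ∈ Marketing.
Suppose Elif ∉ Ops: no assignment then satisfies all the clues, so Elif ∈ Ops.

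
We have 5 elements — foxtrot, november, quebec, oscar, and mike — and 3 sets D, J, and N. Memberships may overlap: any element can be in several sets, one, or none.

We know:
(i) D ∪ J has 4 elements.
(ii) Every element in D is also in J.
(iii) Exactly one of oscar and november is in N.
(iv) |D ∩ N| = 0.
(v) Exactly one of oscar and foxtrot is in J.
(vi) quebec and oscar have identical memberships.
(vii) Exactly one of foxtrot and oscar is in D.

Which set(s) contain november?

november: J, N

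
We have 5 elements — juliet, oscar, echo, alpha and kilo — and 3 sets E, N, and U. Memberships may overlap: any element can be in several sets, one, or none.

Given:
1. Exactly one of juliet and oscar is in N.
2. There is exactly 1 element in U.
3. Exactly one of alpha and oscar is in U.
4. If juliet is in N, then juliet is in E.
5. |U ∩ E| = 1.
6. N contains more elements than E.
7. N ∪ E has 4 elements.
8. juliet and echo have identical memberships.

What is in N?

N = {alpha, echo, juliet, kilo}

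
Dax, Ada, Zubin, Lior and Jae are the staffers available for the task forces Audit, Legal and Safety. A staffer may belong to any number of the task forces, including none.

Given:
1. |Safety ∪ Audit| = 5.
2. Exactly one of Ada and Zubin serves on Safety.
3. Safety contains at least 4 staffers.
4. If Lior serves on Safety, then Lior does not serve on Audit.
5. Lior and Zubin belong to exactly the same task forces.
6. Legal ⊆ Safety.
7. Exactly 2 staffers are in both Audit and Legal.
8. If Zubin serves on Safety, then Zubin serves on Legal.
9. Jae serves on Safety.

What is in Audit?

From (9): Jae ∈ Safety.
Suppose Dax ∉ Audit: no assignment then satisfies all the clues, so Dax ∈ Audit.

Audit = {Ada, Dax, Jae}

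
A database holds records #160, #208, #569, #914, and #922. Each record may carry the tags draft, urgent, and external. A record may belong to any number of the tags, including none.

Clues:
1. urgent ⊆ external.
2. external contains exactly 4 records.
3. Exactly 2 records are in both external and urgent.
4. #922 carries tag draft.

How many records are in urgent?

2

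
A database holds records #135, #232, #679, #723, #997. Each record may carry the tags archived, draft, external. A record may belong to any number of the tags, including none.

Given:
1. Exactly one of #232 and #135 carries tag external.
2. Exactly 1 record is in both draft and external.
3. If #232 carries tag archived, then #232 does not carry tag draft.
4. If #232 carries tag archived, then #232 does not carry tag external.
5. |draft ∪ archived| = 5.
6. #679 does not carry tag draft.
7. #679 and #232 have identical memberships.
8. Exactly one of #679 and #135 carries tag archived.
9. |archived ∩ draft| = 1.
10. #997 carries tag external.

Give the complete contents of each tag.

archived = {#232, #679, #723, #997}; draft = {#135, #723}; external = {#135, #997}

From (6): #679 ∉ draft.
From (10): #997 ∈ external.
(7): #232 matches #679: #232 ∉ draft.
Suppose #135 ∈ archived: no assignment then satisfies all the clues, so #135 ∉ archived.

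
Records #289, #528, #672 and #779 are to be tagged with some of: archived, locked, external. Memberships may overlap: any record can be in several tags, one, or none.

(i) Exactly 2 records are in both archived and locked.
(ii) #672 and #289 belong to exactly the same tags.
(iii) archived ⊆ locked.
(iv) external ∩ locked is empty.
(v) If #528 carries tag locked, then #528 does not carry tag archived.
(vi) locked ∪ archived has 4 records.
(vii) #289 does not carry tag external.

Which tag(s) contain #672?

#672: archived, locked

From (vii): #289 ∉ external.
(ii): #672 matches #289: #672 ∉ external.
Suppose #672 ∉ archived: no assignment then satisfies all the clues, so #672 ∈ archived.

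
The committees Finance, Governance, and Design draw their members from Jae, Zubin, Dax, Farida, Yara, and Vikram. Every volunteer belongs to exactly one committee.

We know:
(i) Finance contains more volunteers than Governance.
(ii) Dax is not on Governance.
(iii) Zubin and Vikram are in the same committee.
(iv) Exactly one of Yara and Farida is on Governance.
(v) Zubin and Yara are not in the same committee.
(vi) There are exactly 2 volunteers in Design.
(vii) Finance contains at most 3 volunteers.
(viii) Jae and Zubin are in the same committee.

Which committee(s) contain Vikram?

Vikram: Finance

From (ii): Dax ∉ Governance.
Suppose Vikram ∉ Finance: no assignment then satisfies all the clues, so Vikram ∈ Finance.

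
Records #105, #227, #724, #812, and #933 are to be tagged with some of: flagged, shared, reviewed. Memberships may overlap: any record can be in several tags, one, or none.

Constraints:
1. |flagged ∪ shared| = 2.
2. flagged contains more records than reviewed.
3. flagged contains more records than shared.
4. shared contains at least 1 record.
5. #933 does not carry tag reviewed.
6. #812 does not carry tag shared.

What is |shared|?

1

From (5): #933 ∉ reviewed.
From (6): #812 ∉ shared.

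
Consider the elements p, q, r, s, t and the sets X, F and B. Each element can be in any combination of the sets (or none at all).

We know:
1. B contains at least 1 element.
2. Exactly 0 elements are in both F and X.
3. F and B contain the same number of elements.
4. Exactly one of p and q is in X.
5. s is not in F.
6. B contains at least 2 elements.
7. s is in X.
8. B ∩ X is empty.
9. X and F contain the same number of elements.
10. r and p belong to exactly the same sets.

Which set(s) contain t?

t: none

From (5): s ∉ F.
From (7): s ∈ X.
(8) (disjoint): s ∉ B.
Suppose t ∈ X: no assignment then satisfies all the clues, so t ∉ X.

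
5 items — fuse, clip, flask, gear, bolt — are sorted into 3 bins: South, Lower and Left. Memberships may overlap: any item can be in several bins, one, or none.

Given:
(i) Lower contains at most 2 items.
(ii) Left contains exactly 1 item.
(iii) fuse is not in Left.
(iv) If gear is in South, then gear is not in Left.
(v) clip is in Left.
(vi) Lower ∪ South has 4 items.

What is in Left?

From (iii): fuse ∉ Left.
From (v): clip ∈ Left.
(ii): Left already has 1, so the rest are out.

Left = {clip}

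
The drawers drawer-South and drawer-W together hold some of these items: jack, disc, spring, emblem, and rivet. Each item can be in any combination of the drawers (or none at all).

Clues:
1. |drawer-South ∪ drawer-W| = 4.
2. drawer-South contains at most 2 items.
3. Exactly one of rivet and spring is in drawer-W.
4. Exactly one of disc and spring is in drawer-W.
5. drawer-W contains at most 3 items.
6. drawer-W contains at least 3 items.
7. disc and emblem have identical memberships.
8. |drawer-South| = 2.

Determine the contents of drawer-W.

drawer-W = {disc, emblem, rivet}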